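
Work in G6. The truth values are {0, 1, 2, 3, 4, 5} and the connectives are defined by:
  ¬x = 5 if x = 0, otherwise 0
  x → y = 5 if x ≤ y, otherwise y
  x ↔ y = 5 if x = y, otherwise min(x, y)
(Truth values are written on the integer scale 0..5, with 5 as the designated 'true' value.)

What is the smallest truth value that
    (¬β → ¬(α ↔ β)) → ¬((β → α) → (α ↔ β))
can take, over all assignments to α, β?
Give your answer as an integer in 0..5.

Take α = 0, β = 1:
¬β = ¬1 = 0
α ↔ β = 0 ↔ 1 = 0
¬(α ↔ β) = ¬0 = 5
¬β → ¬(α ↔ β) = 0 → 5 = 5
β → α = 1 → 0 = 0
α ↔ β = 0 ↔ 1 = 0
(β → α) → (α ↔ β) = 0 → 0 = 5
¬((β → α) → (α ↔ β)) = ¬5 = 0
(¬β → ¬(α ↔ β)) → ¬((β → α) → (α ↔ β)) = 5 → 0 = 0
No assignment yields a value below 0, so this is the minimum.

0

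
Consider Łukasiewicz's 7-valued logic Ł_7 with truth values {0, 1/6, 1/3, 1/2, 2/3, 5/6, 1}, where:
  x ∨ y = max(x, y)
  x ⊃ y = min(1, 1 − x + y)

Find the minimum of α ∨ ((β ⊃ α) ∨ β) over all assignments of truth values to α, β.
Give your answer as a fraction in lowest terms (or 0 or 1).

Take α = 0, β = 1/2:
β ⊃ α = 1/2 ⊃ 0 = 1/2
(β ⊃ α) ∨ β = 1/2 ∨ 1/2 = 1/2
α ∨ ((β ⊃ α) ∨ β) = 0 ∨ 1/2 = 1/2
No assignment yields a value below 1/2, so this is the minimum.

1/2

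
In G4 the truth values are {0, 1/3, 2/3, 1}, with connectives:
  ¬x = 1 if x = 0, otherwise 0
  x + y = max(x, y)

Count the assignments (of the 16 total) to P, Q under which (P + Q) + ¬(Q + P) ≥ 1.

P = 0, Q = 0 ↦ 1  ≥
P = 0, Q = 1/3 ↦ 1/3  <
P = 0, Q = 2/3 ↦ 2/3  <
P = 0, Q = 1 ↦ 1  ≥
P = 1/3, Q = 0 ↦ 1/3  <
P = 1/3, Q = 1/3 ↦ 1/3  <
P = 1/3, Q = 2/3 ↦ 2/3  <
P = 1/3, Q = 1 ↦ 1  ≥
P = 2/3, Q = 0 ↦ 2/3  <
P = 2/3, Q = 1/3 ↦ 2/3  <
P = 2/3, Q = 2/3 ↦ 2/3  <
P = 2/3, Q = 1 ↦ 1  ≥
P = 1, Q = 0 ↦ 1  ≥
P = 1, Q = 1/3 ↦ 1  ≥
P = 1, Q = 2/3 ↦ 1  ≥
P = 1, Q = 1 ↦ 1  ≥
So 8 of the 16 assignments meet the threshold.

8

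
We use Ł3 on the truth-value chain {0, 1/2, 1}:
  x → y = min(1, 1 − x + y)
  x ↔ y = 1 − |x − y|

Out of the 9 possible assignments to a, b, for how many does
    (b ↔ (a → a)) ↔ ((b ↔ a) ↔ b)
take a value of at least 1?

a = 0, b = 0 ↦ 1  ≥
a = 0, b = 1/2 ↦ 1/2  <
a = 0, b = 1 ↦ 0  <
a = 1/2, b = 0 ↦ 1/2  <
a = 1/2, b = 1/2 ↦ 1  ≥
a = 1/2, b = 1 ↦ 1/2  <
a = 1, b = 0 ↦ 0  <
a = 1, b = 1/2 ↦ 1/2  <
a = 1, b = 1 ↦ 1  ≥
So 3 of the 9 assignments meet the threshold.

3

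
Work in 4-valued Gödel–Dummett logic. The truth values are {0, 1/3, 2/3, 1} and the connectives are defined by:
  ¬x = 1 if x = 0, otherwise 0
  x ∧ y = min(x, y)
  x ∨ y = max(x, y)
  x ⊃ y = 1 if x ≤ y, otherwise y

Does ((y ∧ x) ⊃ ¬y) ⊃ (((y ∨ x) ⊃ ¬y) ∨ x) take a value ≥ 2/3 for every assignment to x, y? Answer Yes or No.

No

Counterexample: take x = 0, y = 1/3.
y ∧ x = 1/3 ∧ 0 = 0
¬y = ¬1/3 = 0
(y ∧ x) ⊃ ¬y = 0 ⊃ 0 = 1
y ∨ x = 1/3 ∨ 0 = 1/3
¬y = ¬1/3 = 0
(y ∨ x) ⊃ ¬y = 1/3 ⊃ 0 = 0
((y ∨ x) ⊃ ¬y) ∨ x = 0 ∨ 0 = 0
((y ∧ x) ⊃ ¬y) ⊃ (((y ∨ x) ⊃ ¬y) ∨ x) = 1 ⊃ 0 = 0
This gives 0, which is below 2/3.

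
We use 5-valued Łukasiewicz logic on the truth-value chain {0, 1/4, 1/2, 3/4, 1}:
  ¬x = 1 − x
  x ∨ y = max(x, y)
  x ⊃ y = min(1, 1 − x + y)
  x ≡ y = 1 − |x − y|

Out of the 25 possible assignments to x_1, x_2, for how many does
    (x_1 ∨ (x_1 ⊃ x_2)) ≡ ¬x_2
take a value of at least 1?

4

value 1: 4 assignments (counts)
value 3/4: 6 assignments
value 1/2: 5 assignments
value 1/4: 5 assignments
value 0: 5 assignments
So 4 of the 25 assignments meet the threshold.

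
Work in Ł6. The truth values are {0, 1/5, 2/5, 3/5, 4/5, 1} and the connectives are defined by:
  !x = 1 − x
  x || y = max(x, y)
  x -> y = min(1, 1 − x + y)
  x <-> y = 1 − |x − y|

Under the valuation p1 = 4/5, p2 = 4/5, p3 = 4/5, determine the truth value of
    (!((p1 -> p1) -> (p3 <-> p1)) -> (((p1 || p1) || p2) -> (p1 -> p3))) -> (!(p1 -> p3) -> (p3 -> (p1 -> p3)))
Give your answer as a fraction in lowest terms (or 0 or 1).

p1 -> p1 = 4/5 -> 4/5 = 1
p3 <-> p1 = 4/5 <-> 4/5 = 1
(p1 -> p1) -> (p3 <-> p1) = 1 -> 1 = 1
!((p1 -> p1) -> (p3 <-> p1)) = !1 = 0
p1 || p1 = 4/5 || 4/5 = 4/5
(p1 || p1) || p2 = 4/5 || 4/5 = 4/5
p1 -> p3 = 4/5 -> 4/5 = 1
((p1 || p1) || p2) -> (p1 -> p3) = 4/5 -> 1 = 1
!((p1 -> p1) -> (p3 <-> p1)) -> (((p1 || p1) || p2) -> (p1 -> p3)) = 0 -> 1 = 1
p1 -> p3 = 4/5 -> 4/5 = 1
!(p1 -> p3) = !1 = 0
p1 -> p3 = 4/5 -> 4/5 = 1
p3 -> (p1 -> p3) = 4/5 -> 1 = 1
!(p1 -> p3) -> (p3 -> (p1 -> p3)) = 0 -> 1 = 1
(!((p1 -> p1) -> (p3 <-> p1)) -> (((p1 || p1) || p2) -> (p1 -> p3))) -> (!(p1 -> p3) -> (p3 -> (p1 -> p3))) = 1 -> 1 = 1

1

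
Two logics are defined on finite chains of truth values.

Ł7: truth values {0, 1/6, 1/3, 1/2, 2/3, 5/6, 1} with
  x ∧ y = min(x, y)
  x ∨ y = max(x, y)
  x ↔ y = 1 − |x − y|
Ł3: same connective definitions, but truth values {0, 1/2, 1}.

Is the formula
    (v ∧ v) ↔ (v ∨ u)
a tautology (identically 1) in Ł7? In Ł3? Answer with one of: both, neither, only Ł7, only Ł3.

In Ł7: at u = 1/6, v = 0 the value is 5/6 — not a tautology.
In Ł3: at u = 1/2, v = 0 the value is 1/2 — not a tautology.

neither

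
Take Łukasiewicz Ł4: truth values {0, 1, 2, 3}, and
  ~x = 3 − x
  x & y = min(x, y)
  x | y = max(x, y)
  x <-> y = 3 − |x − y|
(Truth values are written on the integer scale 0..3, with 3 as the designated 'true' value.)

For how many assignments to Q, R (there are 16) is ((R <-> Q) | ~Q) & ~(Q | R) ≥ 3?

Q = 0, R = 0 ↦ 3  ≥
Q = 0, R = 1 ↦ 2  <
Q = 0, R = 2 ↦ 1  <
Q = 0, R = 3 ↦ 0  <
Q = 1, R = 0 ↦ 2  <
Q = 1, R = 1 ↦ 2  <
Q = 1, R = 2 ↦ 1  <
Q = 1, R = 3 ↦ 0  <
Q = 2, R = 0 ↦ 1  <
Q = 2, R = 1 ↦ 1  <
Q = 2, R = 2 ↦ 1  <
Q = 2, R = 3 ↦ 0  <
Q = 3, R = 0 ↦ 0  <
Q = 3, R = 1 ↦ 0  <
Q = 3, R = 2 ↦ 0  <
Q = 3, R = 3 ↦ 0  <
So 1 of the 16 assignments meets the threshold.

1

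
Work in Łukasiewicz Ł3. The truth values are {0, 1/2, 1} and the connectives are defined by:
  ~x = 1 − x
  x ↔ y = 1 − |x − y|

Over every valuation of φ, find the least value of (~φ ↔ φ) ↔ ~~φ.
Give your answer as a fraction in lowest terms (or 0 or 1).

Take φ = 1:
~φ = ~1 = 0
~φ ↔ φ = 0 ↔ 1 = 0
~φ = ~1 = 0
~~φ = ~0 = 1
(~φ ↔ φ) ↔ ~~φ = 0 ↔ 1 = 0
No assignment yields a value below 0, so this is the minimum.

0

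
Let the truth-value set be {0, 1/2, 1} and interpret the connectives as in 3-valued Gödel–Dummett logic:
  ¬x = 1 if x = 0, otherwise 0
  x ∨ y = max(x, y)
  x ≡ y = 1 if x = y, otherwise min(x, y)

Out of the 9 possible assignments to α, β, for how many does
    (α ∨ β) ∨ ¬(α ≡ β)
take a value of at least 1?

α = 0, β = 0 ↦ 0  <
α = 0, β = 1/2 ↦ 1  ≥
α = 0, β = 1 ↦ 1  ≥
α = 1/2, β = 0 ↦ 1  ≥
α = 1/2, β = 1/2 ↦ 1/2  <
α = 1/2, β = 1 ↦ 1  ≥
α = 1, β = 0 ↦ 1  ≥
α = 1, β = 1/2 ↦ 1  ≥
α = 1, β = 1 ↦ 1  ≥
So 7 of the 9 assignments meet the threshold.

7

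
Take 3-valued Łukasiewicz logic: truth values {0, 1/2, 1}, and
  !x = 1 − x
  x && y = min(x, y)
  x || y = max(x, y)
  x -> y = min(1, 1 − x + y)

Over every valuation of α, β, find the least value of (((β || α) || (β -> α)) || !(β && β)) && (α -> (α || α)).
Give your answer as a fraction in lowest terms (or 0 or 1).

Take α = 0, β = 1/2:
β || α = 1/2 || 0 = 1/2
β -> α = 1/2 -> 0 = 1/2
(β || α) || (β -> α) = 1/2 || 1/2 = 1/2
β && β = 1/2 && 1/2 = 1/2
!(β && β) = !1/2 = 1/2
((β || α) || (β -> α)) || !(β && β) = 1/2 || 1/2 = 1/2
α || α = 0 || 0 = 0
α -> (α || α) = 0 -> 0 = 1
(((β || α) || (β -> α)) || !(β && β)) && (α -> (α || α)) = 1/2 && 1 = 1/2
No assignment yields a value below 1/2, so this is the minimum.

1/2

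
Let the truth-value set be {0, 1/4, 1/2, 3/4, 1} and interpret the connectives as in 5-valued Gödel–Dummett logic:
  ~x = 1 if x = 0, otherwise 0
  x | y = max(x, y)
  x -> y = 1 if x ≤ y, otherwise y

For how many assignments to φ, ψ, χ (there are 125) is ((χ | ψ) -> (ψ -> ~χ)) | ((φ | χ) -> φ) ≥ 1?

85

value 1: 85 assignments (counts)
value 3/4: 4 assignments
value 1/2: 8 assignments
value 1/4: 12 assignments
value 0: 16 assignments
So 85 of the 125 assignments meet the threshold.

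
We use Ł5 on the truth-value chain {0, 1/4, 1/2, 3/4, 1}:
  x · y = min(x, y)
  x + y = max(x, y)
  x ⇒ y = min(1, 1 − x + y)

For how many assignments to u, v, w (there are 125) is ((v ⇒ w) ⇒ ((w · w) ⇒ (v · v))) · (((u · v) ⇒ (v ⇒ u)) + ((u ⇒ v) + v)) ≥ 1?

value 1: 75 assignments (counts)
value 3/4: 20 assignments
value 1/2: 15 assignments
value 1/4: 10 assignments
value 0: 5 assignments
So 75 of the 125 assignments meet the threshold.

75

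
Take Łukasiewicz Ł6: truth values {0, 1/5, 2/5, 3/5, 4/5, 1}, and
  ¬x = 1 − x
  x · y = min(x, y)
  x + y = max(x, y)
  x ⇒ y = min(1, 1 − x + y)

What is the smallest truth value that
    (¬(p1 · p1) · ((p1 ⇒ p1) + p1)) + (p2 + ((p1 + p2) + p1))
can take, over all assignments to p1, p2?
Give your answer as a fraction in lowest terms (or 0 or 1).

3/5

Take p1 = 2/5, p2 = 0:
p1 · p1 = 2/5 · 2/5 = 2/5
¬(p1 · p1) = ¬2/5 = 3/5
p1 ⇒ p1 = 2/5 ⇒ 2/5 = 1
(p1 ⇒ p1) + p1 = 1 + 2/5 = 1
¬(p1 · p1) · ((p1 ⇒ p1) + p1) = 3/5 · 1 = 3/5
p1 + p2 = 2/5 + 0 = 2/5
(p1 + p2) + p1 = 2/5 + 2/5 = 2/5
p2 + ((p1 + p2) + p1) = 0 + 2/5 = 2/5
(¬(p1 · p1) · ((p1 ⇒ p1) + p1)) + (p2 + ((p1 + p2) + p1)) = 3/5 + 2/5 = 3/5
No assignment yields a value below 3/5, so this is the minimum.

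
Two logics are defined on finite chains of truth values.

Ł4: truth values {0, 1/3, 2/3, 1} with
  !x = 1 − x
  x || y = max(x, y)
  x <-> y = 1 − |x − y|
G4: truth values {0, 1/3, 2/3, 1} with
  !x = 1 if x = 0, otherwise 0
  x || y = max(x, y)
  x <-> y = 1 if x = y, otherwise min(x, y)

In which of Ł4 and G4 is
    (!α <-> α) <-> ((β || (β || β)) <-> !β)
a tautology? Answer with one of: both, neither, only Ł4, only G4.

only G4

In Ł4: at α = 0, β = 1/3 the value is 1/3 — not a tautology.
In G4: every assignment gives 1 — tautology.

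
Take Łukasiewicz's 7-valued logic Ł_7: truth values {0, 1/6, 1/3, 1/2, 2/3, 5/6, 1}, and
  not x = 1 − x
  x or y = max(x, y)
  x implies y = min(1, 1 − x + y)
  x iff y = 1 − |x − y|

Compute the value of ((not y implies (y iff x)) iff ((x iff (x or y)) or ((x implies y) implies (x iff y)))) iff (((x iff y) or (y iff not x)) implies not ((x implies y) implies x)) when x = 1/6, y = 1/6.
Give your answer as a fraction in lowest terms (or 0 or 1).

5/6

not y = not 1/6 = 5/6
y iff x = 1/6 iff 1/6 = 1
not y implies (y iff x) = 5/6 implies 1 = 1
x or y = 1/6 or 1/6 = 1/6
x iff (x or y) = 1/6 iff 1/6 = 1
x implies y = 1/6 implies 1/6 = 1
x iff y = 1/6 iff 1/6 = 1
(x implies y) implies (x iff y) = 1 implies 1 = 1
(x iff (x or y)) or ((x implies y) implies (x iff y)) = 1 or 1 = 1
(not y implies (y iff x)) iff ((x iff (x or y)) or ((x implies y) implies (x iff y))) = 1 iff 1 = 1
x iff y = 1/6 iff 1/6 = 1
not x = not 1/6 = 5/6
y iff not x = 1/6 iff 5/6 = 1/3
(x iff y) or (y iff not x) = 1 or 1/3 = 1
x implies y = 1/6 implies 1/6 = 1
(x implies y) implies x = 1 implies 1/6 = 1/6
not ((x implies y) implies x) = not 1/6 = 5/6
((x iff y) or (y iff not x)) implies not ((x implies y) implies x) = 1 implies 5/6 = 5/6
((not y implies (y iff x)) iff ((x iff (x or y)) or ((x implies y) implies (x iff y)))) iff (((x iff y) or (y iff not x)) implies not ((x implies y) implies x)) = 1 iff 5/6 = 5/6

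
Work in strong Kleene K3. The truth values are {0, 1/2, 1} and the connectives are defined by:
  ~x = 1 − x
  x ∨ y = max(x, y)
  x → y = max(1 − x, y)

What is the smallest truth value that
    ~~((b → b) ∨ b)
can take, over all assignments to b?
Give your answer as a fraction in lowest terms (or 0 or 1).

Take b = 1/2:
b → b = 1/2 → 1/2 = 1/2
(b → b) ∨ b = 1/2 ∨ 1/2 = 1/2
~((b → b) ∨ b) = ~1/2 = 1/2
~~((b → b) ∨ b) = ~1/2 = 1/2
No assignment yields a value below 1/2, so this is the minimum.

1/2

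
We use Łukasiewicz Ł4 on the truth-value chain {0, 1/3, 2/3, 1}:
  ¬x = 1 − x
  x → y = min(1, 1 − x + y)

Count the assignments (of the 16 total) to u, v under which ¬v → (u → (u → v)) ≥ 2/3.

u = 0, v = 0 ↦ 1  ≥
u = 0, v = 1/3 ↦ 1  ≥
u = 0, v = 2/3 ↦ 1  ≥
u = 0, v = 1 ↦ 1  ≥
u = 1/3, v = 0 ↦ 1  ≥
u = 1/3, v = 1/3 ↦ 1  ≥
u = 1/3, v = 2/3 ↦ 1  ≥
u = 1/3, v = 1 ↦ 1  ≥
u = 2/3, v = 0 ↦ 2/3  ≥
u = 2/3, v = 1/3 ↦ 1  ≥
u = 2/3, v = 2/3 ↦ 1  ≥
u = 2/3, v = 1 ↦ 1  ≥
u = 1, v = 0 ↦ 0  <
u = 1, v = 1/3 ↦ 2/3  ≥
u = 1, v = 2/3 ↦ 1  ≥
u = 1, v = 1 ↦ 1  ≥
So 15 of the 16 assignments meet the threshold.

15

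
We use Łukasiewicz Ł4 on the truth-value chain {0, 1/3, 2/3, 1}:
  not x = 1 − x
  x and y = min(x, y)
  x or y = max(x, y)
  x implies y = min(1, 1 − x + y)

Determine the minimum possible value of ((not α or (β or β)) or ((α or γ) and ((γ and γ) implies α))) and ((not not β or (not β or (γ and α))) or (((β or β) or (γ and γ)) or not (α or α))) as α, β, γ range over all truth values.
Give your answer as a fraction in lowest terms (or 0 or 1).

Take α = 1/3, β = 0, γ = 0:
not α = not 1/3 = 2/3
β or β = 0 or 0 = 0
not α or (β or β) = 2/3 or 0 = 2/3
α or γ = 1/3 or 0 = 1/3
γ and γ = 0 and 0 = 0
(γ and γ) implies α = 0 implies 1/3 = 1
(α or γ) and ((γ and γ) implies α) = 1/3 and 1 = 1/3
(not α or (β or β)) or ((α or γ) and ((γ and γ) implies α)) = 2/3 or 1/3 = 2/3
not β = not 0 = 1
not not β = not 1 = 0
not β = not 0 = 1
γ and α = 0 and 1/3 = 0
not β or (γ and α) = 1 or 0 = 1
not not β or (not β or (γ and α)) = 0 or 1 = 1
β or β = 0 or 0 = 0
γ and γ = 0 and 0 = 0
(β or β) or (γ and γ) = 0 or 0 = 0
α or α = 1/3 or 1/3 = 1/3
not (α or α) = not 1/3 = 2/3
((β or β) or (γ and γ)) or not (α or α) = 0 or 2/3 = 2/3
(not not β or (not β or (γ and α))) or (((β or β) or (γ and γ)) or not (α or α)) = 1 or 2/3 = 1
((not α or (β or β)) or ((α or γ) and ((γ and γ) implies α))) and ((not not β or (not β or (γ and α))) or (((β or β) or (γ and γ)) or not (α or α))) = 2/3 and 1 = 2/3
No assignment yields a value below 2/3, so this is the minimum.

2/3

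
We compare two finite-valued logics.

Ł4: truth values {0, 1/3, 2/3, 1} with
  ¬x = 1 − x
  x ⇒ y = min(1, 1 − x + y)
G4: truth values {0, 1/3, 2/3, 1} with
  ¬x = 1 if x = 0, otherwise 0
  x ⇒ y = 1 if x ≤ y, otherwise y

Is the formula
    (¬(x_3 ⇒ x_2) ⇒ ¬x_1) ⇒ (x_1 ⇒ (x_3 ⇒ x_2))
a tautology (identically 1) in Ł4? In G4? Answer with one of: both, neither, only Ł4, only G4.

only Ł4

In Ł4: every assignment gives 1 — tautology.
In G4: at x_1 = 2/3, x_2 = 1/3, x_3 = 2/3 the value is 1/3 — not a tautology.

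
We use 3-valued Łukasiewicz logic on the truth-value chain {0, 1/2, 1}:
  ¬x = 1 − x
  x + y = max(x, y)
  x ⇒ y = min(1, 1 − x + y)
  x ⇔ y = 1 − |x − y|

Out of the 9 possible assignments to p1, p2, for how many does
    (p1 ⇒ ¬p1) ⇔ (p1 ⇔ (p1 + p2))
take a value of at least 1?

3

p1 = 0, p2 = 0 ↦ 1  ≥
p1 = 0, p2 = 1/2 ↦ 1/2  <
p1 = 0, p2 = 1 ↦ 0  <
p1 = 1/2, p2 = 0 ↦ 1  ≥
p1 = 1/2, p2 = 1/2 ↦ 1  ≥
p1 = 1/2, p2 = 1 ↦ 1/2  <
p1 = 1, p2 = 0 ↦ 0  <
p1 = 1, p2 = 1/2 ↦ 0  <
p1 = 1, p2 = 1 ↦ 0  <
So 3 of the 9 assignments meet the threshold.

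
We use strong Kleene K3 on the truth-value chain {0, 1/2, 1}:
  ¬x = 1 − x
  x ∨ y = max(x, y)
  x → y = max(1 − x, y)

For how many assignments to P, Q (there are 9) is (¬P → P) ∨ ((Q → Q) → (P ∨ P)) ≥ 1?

P = 0, Q = 0 ↦ 0  <
P = 0, Q = 1/2 ↦ 1/2  <
P = 0, Q = 1 ↦ 0  <
P = 1/2, Q = 0 ↦ 1/2  <
P = 1/2, Q = 1/2 ↦ 1/2  <
P = 1/2, Q = 1 ↦ 1/2  <
P = 1, Q = 0 ↦ 1  ≥
P = 1, Q = 1/2 ↦ 1  ≥
P = 1, Q = 1 ↦ 1  ≥
So 3 of the 9 assignments meet the threshold.

3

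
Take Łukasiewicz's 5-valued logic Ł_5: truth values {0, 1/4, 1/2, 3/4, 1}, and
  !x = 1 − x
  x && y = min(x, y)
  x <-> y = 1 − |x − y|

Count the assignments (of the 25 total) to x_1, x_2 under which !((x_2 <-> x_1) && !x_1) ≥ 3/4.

value 1: 6 assignments (counts)
value 3/4: 7 assignments (counts)
value 1/2: 7 assignments
value 1/4: 4 assignments
value 0: 1 assignment
So 13 of the 25 assignments meet the threshold.

13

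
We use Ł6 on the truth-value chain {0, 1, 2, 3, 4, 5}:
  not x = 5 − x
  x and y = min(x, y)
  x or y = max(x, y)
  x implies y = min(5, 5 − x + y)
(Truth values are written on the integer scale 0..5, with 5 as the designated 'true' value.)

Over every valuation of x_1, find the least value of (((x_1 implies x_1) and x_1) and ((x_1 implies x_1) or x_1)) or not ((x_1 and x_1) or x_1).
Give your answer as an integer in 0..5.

Take x_1 = 2:
x_1 implies x_1 = 2 implies 2 = 5
(x_1 implies x_1) and x_1 = 5 and 2 = 2
x_1 implies x_1 = 2 implies 2 = 5
(x_1 implies x_1) or x_1 = 5 or 2 = 5
((x_1 implies x_1) and x_1) and ((x_1 implies x_1) or x_1) = 2 and 5 = 2
x_1 and x_1 = 2 and 2 = 2
(x_1 and x_1) or x_1 = 2 or 2 = 2
not ((x_1 and x_1) or x_1) = not 2 = 3
(((x_1 implies x_1) and x_1) and ((x_1 implies x_1) or x_1)) or not ((x_1 and x_1) or x_1) = 2 or 3 = 3
No assignment yields a value below 3, so this is the minimum.

3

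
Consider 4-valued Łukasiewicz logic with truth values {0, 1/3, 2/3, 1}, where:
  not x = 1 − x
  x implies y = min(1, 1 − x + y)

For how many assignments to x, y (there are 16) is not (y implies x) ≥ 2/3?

x = 0, y = 0 ↦ 0  <
x = 0, y = 1/3 ↦ 1/3  <
x = 0, y = 2/3 ↦ 2/3  ≥
x = 0, y = 1 ↦ 1  ≥
x = 1/3, y = 0 ↦ 0  <
x = 1/3, y = 1/3 ↦ 0  <
x = 1/3, y = 2/3 ↦ 1/3  <
x = 1/3, y = 1 ↦ 2/3  ≥
x = 2/3, y = 0 ↦ 0  <
x = 2/3, y = 1/3 ↦ 0  <
x = 2/3, y = 2/3 ↦ 0  <
x = 2/3, y = 1 ↦ 1/3  <
x = 1, y = 0 ↦ 0  <
x = 1, y = 1/3 ↦ 0  <
x = 1, y = 2/3 ↦ 0  <
x = 1, y = 1 ↦ 0  <
So 3 of the 16 assignments meet the threshold.

3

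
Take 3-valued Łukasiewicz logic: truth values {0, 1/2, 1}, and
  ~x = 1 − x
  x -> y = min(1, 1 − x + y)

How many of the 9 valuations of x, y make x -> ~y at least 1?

6

x = 0, y = 0 ↦ 1  ≥
x = 0, y = 1/2 ↦ 1  ≥
x = 0, y = 1 ↦ 1  ≥
x = 1/2, y = 0 ↦ 1  ≥
x = 1/2, y = 1/2 ↦ 1  ≥
x = 1/2, y = 1 ↦ 1/2  <
x = 1, y = 0 ↦ 1  ≥
x = 1, y = 1/2 ↦ 1/2  <
x = 1, y = 1 ↦ 0  <
So 6 of the 9 assignments meet the threshold.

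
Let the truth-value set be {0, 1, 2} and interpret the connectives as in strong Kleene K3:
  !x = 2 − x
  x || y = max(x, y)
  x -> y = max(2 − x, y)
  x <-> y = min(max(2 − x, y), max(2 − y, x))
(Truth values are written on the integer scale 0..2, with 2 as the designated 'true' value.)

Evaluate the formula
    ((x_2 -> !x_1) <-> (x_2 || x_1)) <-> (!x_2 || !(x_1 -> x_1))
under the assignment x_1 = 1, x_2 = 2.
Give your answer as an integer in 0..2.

!x_1 = !1 = 1
x_2 -> !x_1 = 2 -> 1 = 1
x_2 || x_1 = 2 || 1 = 2
(x_2 -> !x_1) <-> (x_2 || x_1) = 1 <-> 2 = 1
!x_2 = !2 = 0
x_1 -> x_1 = 1 -> 1 = 1
!(x_1 -> x_1) = !1 = 1
!x_2 || !(x_1 -> x_1) = 0 || 1 = 1
((x_2 -> !x_1) <-> (x_2 || x_1)) <-> (!x_2 || !(x_1 -> x_1)) = 1 <-> 1 = 1

1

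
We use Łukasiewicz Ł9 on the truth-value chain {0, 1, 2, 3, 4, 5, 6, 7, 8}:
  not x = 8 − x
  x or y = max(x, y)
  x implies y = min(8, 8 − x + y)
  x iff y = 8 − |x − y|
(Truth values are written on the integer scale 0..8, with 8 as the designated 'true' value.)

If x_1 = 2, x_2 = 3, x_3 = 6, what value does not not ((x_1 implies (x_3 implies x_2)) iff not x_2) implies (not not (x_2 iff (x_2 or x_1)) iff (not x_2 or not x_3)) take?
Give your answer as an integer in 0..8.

8

x_3 implies x_2 = 6 implies 3 = 5
x_1 implies (x_3 implies x_2) = 2 implies 5 = 8
not x_2 = not 3 = 5
(x_1 implies (x_3 implies x_2)) iff not x_2 = 8 iff 5 = 5
not ((x_1 implies (x_3 implies x_2)) iff not x_2) = not 5 = 3
not not ((x_1 implies (x_3 implies x_2)) iff not x_2) = not 3 = 5
x_2 or x_1 = 3 or 2 = 3
x_2 iff (x_2 or x_1) = 3 iff 3 = 8
not (x_2 iff (x_2 or x_1)) = not 8 = 0
not not (x_2 iff (x_2 or x_1)) = not 0 = 8
not x_2 = not 3 = 5
not x_3 = not 6 = 2
not x_2 or not x_3 = 5 or 2 = 5
not not (x_2 iff (x_2 or x_1)) iff (not x_2 or not x_3) = 8 iff 5 = 5
not not ((x_1 implies (x_3 implies x_2)) iff not x_2) implies (not not (x_2 iff (x_2 or x_1)) iff (not x_2 or not x_3)) = 5 implies 5 = 8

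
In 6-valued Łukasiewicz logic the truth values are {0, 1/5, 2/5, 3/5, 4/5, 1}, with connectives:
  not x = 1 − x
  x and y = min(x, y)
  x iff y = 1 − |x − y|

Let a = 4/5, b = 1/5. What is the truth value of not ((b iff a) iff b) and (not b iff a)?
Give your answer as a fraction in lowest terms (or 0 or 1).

1/5

b iff a = 1/5 iff 4/5 = 2/5
(b iff a) iff b = 2/5 iff 1/5 = 4/5
not ((b iff a) iff b) = not 4/5 = 1/5
not b = not 1/5 = 4/5
not b iff a = 4/5 iff 4/5 = 1
not ((b iff a) iff b) and (not b iff a) = 1/5 and 1 = 1/5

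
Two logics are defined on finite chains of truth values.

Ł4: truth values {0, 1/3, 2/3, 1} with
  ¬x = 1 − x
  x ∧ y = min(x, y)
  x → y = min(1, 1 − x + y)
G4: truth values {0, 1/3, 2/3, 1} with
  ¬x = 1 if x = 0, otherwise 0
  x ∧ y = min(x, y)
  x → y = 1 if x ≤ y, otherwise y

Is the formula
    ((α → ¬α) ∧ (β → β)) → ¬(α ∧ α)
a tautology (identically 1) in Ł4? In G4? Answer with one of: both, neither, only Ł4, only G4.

In Ł4: at α = 1/3, β = 0 the value is 2/3 — not a tautology.
In G4: every assignment gives 1 — tautology.

only G4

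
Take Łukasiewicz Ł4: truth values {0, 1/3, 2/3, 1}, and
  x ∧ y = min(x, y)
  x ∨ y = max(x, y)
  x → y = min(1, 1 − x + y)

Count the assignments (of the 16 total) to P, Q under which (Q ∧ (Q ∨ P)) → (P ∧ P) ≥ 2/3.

P = 0, Q = 0 ↦ 1  ≥
P = 0, Q = 1/3 ↦ 2/3  ≥
P = 0, Q = 2/3 ↦ 1/3  <
P = 0, Q = 1 ↦ 0  <
P = 1/3, Q = 0 ↦ 1  ≥
P = 1/3, Q = 1/3 ↦ 1  ≥
P = 1/3, Q = 2/3 ↦ 2/3  ≥
P = 1/3, Q = 1 ↦ 1/3  <
P = 2/3, Q = 0 ↦ 1  ≥
P = 2/3, Q = 1/3 ↦ 1  ≥
P = 2/3, Q = 2/3 ↦ 1  ≥
P = 2/3, Q = 1 ↦ 2/3  ≥
P = 1, Q = 0 ↦ 1  ≥
P = 1, Q = 1/3 ↦ 1  ≥
P = 1, Q = 2/3 ↦ 1  ≥
P = 1, Q = 1 ↦ 1  ≥
So 13 of the 16 assignments meet the threshold.

13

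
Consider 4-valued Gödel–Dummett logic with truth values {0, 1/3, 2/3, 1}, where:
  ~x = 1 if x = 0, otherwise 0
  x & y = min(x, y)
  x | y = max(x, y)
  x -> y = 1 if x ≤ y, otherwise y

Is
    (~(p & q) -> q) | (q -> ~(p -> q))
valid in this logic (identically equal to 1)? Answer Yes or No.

No

Counterexample: take p = 0, q = 1/3.
p & q = 0 & 1/3 = 0
~(p & q) = ~0 = 1
~(p & q) -> q = 1 -> 1/3 = 1/3
p -> q = 0 -> 1/3 = 1
~(p -> q) = ~1 = 0
q -> ~(p -> q) = 1/3 -> 0 = 0
(~(p & q) -> q) | (q -> ~(p -> q)) = 1/3 | 0 = 1/3
This gives 1/3 ≠ 1.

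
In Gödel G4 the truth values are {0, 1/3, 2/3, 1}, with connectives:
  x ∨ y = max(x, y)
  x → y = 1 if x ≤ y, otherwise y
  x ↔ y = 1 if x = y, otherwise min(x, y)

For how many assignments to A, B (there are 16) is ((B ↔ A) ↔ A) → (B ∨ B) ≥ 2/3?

15

A = 0, B = 0 ↦ 1  ≥
A = 0, B = 1/3 ↦ 1/3  <
A = 0, B = 2/3 ↦ 2/3  ≥
A = 0, B = 1 ↦ 1  ≥
A = 1/3, B = 0 ↦ 1  ≥
A = 1/3, B = 1/3 ↦ 1  ≥
A = 1/3, B = 2/3 ↦ 2/3  ≥
A = 1/3, B = 1 ↦ 1  ≥
A = 2/3, B = 0 ↦ 1  ≥
A = 2/3, B = 1/3 ↦ 1  ≥
A = 2/3, B = 2/3 ↦ 1  ≥
A = 2/3, B = 1 ↦ 1  ≥
A = 1, B = 0 ↦ 1  ≥
A = 1, B = 1/3 ↦ 1  ≥
A = 1, B = 2/3 ↦ 1  ≥
A = 1, B = 1 ↦ 1  ≥
So 15 of the 16 assignments meet the threshold.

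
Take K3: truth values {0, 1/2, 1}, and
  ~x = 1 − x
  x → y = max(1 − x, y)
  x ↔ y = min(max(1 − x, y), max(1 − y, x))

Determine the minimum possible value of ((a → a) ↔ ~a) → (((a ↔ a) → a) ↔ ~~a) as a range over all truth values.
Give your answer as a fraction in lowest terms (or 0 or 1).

Take a = 1/2:
a → a = 1/2 → 1/2 = 1/2
~a = ~1/2 = 1/2
(a → a) ↔ ~a = 1/2 ↔ 1/2 = 1/2
a ↔ a = 1/2 ↔ 1/2 = 1/2
(a ↔ a) → a = 1/2 → 1/2 = 1/2
~a = ~1/2 = 1/2
~~a = ~1/2 = 1/2
((a ↔ a) → a) ↔ ~~a = 1/2 ↔ 1/2 = 1/2
((a → a) ↔ ~a) → (((a ↔ a) → a) ↔ ~~a) = 1/2 → 1/2 = 1/2
No assignment yields a value below 1/2, so this is the minimum.

1/2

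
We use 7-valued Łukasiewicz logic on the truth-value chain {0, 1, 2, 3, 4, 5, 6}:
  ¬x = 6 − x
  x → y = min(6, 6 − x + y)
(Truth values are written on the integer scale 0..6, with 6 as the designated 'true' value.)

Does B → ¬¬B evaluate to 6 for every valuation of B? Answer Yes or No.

Yes

B = 0 ↦ 6
B = 1 ↦ 6
B = 2 ↦ 6
B = 3 ↦ 6
B = 4 ↦ 6
B = 5 ↦ 6
B = 6 ↦ 6
Every assignment gives a value ≥ 6.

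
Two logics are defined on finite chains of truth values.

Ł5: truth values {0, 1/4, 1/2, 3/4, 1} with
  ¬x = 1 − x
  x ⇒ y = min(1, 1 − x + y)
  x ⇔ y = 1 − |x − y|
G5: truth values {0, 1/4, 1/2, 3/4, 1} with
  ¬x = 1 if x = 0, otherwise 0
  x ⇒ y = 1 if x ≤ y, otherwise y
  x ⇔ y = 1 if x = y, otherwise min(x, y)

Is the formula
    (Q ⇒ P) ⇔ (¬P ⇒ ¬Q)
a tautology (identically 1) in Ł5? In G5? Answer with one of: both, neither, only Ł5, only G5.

In Ł5: every assignment gives 1 — tautology.
In G5: at P = 1/4, Q = 1/2 the value is 1/4 — not a tautology.

only Ł5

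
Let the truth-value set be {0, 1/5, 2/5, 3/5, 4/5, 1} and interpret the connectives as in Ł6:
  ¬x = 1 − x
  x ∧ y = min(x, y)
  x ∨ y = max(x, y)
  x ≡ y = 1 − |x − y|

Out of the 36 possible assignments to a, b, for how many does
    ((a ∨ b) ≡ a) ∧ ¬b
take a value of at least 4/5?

12

value 1: 6 assignments (counts)
value 4/5: 6 assignments (counts)
value 3/5: 6 assignments
value 2/5: 6 assignments
value 1/5: 6 assignments
value 0: 6 assignments
So 12 of the 36 assignments meet the threshold.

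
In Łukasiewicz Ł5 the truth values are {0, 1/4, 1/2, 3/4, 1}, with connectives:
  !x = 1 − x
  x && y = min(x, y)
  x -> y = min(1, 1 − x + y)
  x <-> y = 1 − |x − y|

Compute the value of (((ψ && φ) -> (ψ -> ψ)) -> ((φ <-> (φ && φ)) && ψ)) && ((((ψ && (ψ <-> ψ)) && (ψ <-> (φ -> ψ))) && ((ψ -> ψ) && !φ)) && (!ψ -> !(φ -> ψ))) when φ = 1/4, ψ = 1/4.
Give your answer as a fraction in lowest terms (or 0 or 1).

1/4

ψ && φ = 1/4 && 1/4 = 1/4
ψ -> ψ = 1/4 -> 1/4 = 1
(ψ && φ) -> (ψ -> ψ) = 1/4 -> 1 = 1
φ && φ = 1/4 && 1/4 = 1/4
φ <-> (φ && φ) = 1/4 <-> 1/4 = 1
(φ <-> (φ && φ)) && ψ = 1 && 1/4 = 1/4
((ψ && φ) -> (ψ -> ψ)) -> ((φ <-> (φ && φ)) && ψ) = 1 -> 1/4 = 1/4
ψ <-> ψ = 1/4 <-> 1/4 = 1
ψ && (ψ <-> ψ) = 1/4 && 1 = 1/4
φ -> ψ = 1/4 -> 1/4 = 1
ψ <-> (φ -> ψ) = 1/4 <-> 1 = 1/4
(ψ && (ψ <-> ψ)) && (ψ <-> (φ -> ψ)) = 1/4 && 1/4 = 1/4
ψ -> ψ = 1/4 -> 1/4 = 1
!φ = !1/4 = 3/4
(ψ -> ψ) && !φ = 1 && 3/4 = 3/4
((ψ && (ψ <-> ψ)) && (ψ <-> (φ -> ψ))) && ((ψ -> ψ) && !φ) = 1/4 && 3/4 = 1/4
!ψ = !1/4 = 3/4
φ -> ψ = 1/4 -> 1/4 = 1
!(φ -> ψ) = !1 = 0
!ψ -> !(φ -> ψ) = 3/4 -> 0 = 1/4
(((ψ && (ψ <-> ψ)) && (ψ <-> (φ -> ψ))) && ((ψ -> ψ) && !φ)) && (!ψ -> !(φ -> ψ)) = 1/4 && 1/4 = 1/4
(((ψ && φ) -> (ψ -> ψ)) -> ((φ <-> (φ && φ)) && ψ)) && ((((ψ && (ψ <-> ψ)) && (ψ <-> (φ -> ψ))) && ((ψ -> ψ) && !φ)) && (!ψ -> !(φ -> ψ))) = 1/4 && 1/4 = 1/4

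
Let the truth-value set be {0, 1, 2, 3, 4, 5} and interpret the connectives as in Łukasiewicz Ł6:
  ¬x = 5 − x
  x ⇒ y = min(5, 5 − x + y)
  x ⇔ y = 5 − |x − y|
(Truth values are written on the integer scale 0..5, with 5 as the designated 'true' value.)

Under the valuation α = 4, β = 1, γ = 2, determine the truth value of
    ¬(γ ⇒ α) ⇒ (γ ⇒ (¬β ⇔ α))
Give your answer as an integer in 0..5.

5

γ ⇒ α = 2 ⇒ 4 = 5
¬(γ ⇒ α) = ¬5 = 0
¬β = ¬1 = 4
¬β ⇔ α = 4 ⇔ 4 = 5
γ ⇒ (¬β ⇔ α) = 2 ⇒ 5 = 5
¬(γ ⇒ α) ⇒ (γ ⇒ (¬β ⇔ α)) = 0 ⇒ 5 = 5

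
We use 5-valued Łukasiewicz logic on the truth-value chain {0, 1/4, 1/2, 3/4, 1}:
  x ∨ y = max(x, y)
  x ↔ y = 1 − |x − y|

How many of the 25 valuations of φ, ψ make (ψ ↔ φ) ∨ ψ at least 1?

9

value 1: 9 assignments (counts)
value 3/4: 9 assignments
value 1/2: 4 assignments
value 1/4: 2 assignments
value 0: 1 assignment
So 9 of the 25 assignments meet the threshold.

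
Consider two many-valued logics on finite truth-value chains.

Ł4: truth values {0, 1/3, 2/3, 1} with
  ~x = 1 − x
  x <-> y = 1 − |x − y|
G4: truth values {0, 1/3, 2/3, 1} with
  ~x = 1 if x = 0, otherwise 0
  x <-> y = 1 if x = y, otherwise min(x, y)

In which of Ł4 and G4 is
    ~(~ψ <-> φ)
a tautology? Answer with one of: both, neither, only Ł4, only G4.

neither

In Ł4: at φ = 0, ψ = 1/3 the value is 2/3 — not a tautology.
In G4: at φ = 0, ψ = 1/3 the value is 0 — not a tautology.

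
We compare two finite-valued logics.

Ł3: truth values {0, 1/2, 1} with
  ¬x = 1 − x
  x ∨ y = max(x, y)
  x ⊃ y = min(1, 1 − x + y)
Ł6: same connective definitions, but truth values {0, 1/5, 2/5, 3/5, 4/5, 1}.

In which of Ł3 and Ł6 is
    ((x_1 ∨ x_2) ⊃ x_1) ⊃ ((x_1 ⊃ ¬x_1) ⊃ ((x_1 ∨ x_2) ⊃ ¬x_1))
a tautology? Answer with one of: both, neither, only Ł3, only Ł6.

both

In Ł3: every assignment gives 1 — tautology.
In Ł6: every assignment gives 1 — tautology.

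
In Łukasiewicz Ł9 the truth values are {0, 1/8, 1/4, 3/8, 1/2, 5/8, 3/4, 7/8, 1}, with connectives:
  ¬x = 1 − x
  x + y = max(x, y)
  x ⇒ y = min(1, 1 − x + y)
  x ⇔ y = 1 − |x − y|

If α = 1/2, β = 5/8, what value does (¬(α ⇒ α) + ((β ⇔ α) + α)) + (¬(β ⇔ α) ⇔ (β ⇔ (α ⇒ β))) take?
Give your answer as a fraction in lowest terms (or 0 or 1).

α ⇒ α = 1/2 ⇒ 1/2 = 1
¬(α ⇒ α) = ¬1 = 0
β ⇔ α = 5/8 ⇔ 1/2 = 7/8
(β ⇔ α) + α = 7/8 + 1/2 = 7/8
¬(α ⇒ α) + ((β ⇔ α) + α) = 0 + 7/8 = 7/8
β ⇔ α = 5/8 ⇔ 1/2 = 7/8
¬(β ⇔ α) = ¬7/8 = 1/8
α ⇒ β = 1/2 ⇒ 5/8 = 1
β ⇔ (α ⇒ β) = 5/8 ⇔ 1 = 5/8
¬(β ⇔ α) ⇔ (β ⇔ (α ⇒ β)) = 1/8 ⇔ 5/8 = 1/2
(¬(α ⇒ α) + ((β ⇔ α) + α)) + (¬(β ⇔ α) ⇔ (β ⇔ (α ⇒ β))) = 7/8 + 1/2 = 7/8

7/8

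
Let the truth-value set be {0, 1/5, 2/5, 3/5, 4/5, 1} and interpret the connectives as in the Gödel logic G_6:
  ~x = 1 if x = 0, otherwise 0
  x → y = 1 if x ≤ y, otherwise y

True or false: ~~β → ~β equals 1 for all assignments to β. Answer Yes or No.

No

Counterexample: take β = 1/5.
~β = ~1/5 = 0
~~β = ~0 = 1
~β = ~1/5 = 0
~~β → ~β = 1 → 0 = 0
This gives 0 ≠ 1.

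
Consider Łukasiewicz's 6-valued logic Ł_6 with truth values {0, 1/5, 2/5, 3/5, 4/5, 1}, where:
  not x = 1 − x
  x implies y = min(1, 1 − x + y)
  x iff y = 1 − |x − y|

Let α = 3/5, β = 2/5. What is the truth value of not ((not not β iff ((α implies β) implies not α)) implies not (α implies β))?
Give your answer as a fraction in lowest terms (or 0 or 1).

not β = not 2/5 = 3/5
not not β = not 3/5 = 2/5
α implies β = 3/5 implies 2/5 = 4/5
not α = not 3/5 = 2/5
(α implies β) implies not α = 4/5 implies 2/5 = 3/5
not not β iff ((α implies β) implies not α) = 2/5 iff 3/5 = 4/5
α implies β = 3/5 implies 2/5 = 4/5
not (α implies β) = not 4/5 = 1/5
(not not β iff ((α implies β) implies not α)) implies not (α implies β) = 4/5 implies 1/5 = 2/5
not ((not not β iff ((α implies β) implies not α)) implies not (α implies β)) = not 2/5 = 3/5

3/5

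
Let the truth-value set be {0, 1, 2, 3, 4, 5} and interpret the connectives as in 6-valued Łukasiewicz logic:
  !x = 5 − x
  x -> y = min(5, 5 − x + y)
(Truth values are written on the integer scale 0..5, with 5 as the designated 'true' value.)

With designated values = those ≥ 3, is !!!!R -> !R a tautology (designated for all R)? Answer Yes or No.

Counterexample: take R = 4.
!R = !4 = 1
!!R = !1 = 4
!!!R = !4 = 1
!!!!R = !1 = 4
!R = !4 = 1
!!!!R -> !R = 4 -> 1 = 2
This gives 2, which is below 3.

No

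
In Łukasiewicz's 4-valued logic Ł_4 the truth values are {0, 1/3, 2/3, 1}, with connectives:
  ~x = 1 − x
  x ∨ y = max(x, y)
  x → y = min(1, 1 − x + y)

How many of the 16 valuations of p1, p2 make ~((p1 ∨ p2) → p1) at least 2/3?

3

p1 = 0, p2 = 0 ↦ 0  <
p1 = 0, p2 = 1/3 ↦ 1/3  <
p1 = 0, p2 = 2/3 ↦ 2/3  ≥
p1 = 0, p2 = 1 ↦ 1  ≥
p1 = 1/3, p2 = 0 ↦ 0  <
p1 = 1/3, p2 = 1/3 ↦ 0  <
p1 = 1/3, p2 = 2/3 ↦ 1/3  <
p1 = 1/3, p2 = 1 ↦ 2/3  ≥
p1 = 2/3, p2 = 0 ↦ 0  <
p1 = 2/3, p2 = 1/3 ↦ 0  <
p1 = 2/3, p2 = 2/3 ↦ 0  <
p1 = 2/3, p2 = 1 ↦ 1/3  <
p1 = 1, p2 = 0 ↦ 0  <
p1 = 1, p2 = 1/3 ↦ 0  <
p1 = 1, p2 = 2/3 ↦ 0  <
p1 = 1, p2 = 1 ↦ 0  <
So 3 of the 16 assignments meet the threshold.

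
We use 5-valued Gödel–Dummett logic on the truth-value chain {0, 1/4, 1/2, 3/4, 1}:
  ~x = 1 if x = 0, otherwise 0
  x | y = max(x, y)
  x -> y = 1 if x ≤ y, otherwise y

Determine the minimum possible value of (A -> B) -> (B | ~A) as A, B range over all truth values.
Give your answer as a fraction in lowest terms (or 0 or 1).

Take A = 1/4, B = 1/4:
A -> B = 1/4 -> 1/4 = 1
~A = ~1/4 = 0
B | ~A = 1/4 | 0 = 1/4
(A -> B) -> (B | ~A) = 1 -> 1/4 = 1/4
No assignment yields a value below 1/4, so this is the minimum.

1/4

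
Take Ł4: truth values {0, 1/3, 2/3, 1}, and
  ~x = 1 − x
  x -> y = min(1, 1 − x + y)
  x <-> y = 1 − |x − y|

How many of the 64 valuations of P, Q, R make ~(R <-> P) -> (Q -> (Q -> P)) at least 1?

value 1: 59 assignments (counts)
value 2/3: 3 assignments
value 1/3: 1 assignment
value 0: 1 assignment
So 59 of the 64 assignments meet the threshold.

59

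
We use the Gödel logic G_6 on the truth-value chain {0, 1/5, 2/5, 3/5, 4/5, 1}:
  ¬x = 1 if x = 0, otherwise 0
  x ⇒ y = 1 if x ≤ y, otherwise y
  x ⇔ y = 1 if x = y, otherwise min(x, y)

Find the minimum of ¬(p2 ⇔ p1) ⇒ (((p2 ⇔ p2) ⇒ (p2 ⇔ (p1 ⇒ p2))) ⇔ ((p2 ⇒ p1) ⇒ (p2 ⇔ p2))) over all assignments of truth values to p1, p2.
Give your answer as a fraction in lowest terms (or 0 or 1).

1/5

Take p1 = 0, p2 = 1/5:
p2 ⇔ p1 = 1/5 ⇔ 0 = 0
¬(p2 ⇔ p1) = ¬0 = 1
p2 ⇔ p2 = 1/5 ⇔ 1/5 = 1
p1 ⇒ p2 = 0 ⇒ 1/5 = 1
p2 ⇔ (p1 ⇒ p2) = 1/5 ⇔ 1 = 1/5
(p2 ⇔ p2) ⇒ (p2 ⇔ (p1 ⇒ p2)) = 1 ⇒ 1/5 = 1/5
p2 ⇒ p1 = 1/5 ⇒ 0 = 0
p2 ⇔ p2 = 1/5 ⇔ 1/5 = 1
(p2 ⇒ p1) ⇒ (p2 ⇔ p2) = 0 ⇒ 1 = 1
((p2 ⇔ p2) ⇒ (p2 ⇔ (p1 ⇒ p2))) ⇔ ((p2 ⇒ p1) ⇒ (p2 ⇔ p2)) = 1/5 ⇔ 1 = 1/5
¬(p2 ⇔ p1) ⇒ (((p2 ⇔ p2) ⇒ (p2 ⇔ (p1 ⇒ p2))) ⇔ ((p2 ⇒ p1) ⇒ (p2 ⇔ p2))) = 1 ⇒ 1/5 = 1/5
No assignment yields a value below 1/5, so this is the minimum.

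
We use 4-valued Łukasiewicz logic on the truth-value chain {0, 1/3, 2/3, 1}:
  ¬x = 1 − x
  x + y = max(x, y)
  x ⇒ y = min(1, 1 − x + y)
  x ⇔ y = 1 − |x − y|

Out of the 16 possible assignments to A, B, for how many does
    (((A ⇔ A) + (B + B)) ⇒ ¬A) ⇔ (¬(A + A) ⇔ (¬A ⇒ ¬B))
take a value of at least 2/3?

14

A = 0, B = 0 ↦ 1  ≥
A = 0, B = 1/3 ↦ 2/3  ≥
A = 0, B = 2/3 ↦ 1/3  <
A = 0, B = 1 ↦ 0  <
A = 1/3, B = 0 ↦ 1  ≥
A = 1/3, B = 1/3 ↦ 1  ≥
A = 1/3, B = 2/3 ↦ 2/3  ≥
A = 1/3, B = 1 ↦ 1  ≥
A = 2/3, B = 0 ↦ 1  ≥
A = 2/3, B = 1/3 ↦ 1  ≥
A = 2/3, B = 2/3 ↦ 1  ≥
A = 2/3, B = 1 ↦ 2/3  ≥
A = 1, B = 0 ↦ 1  ≥
A = 1, B = 1/3 ↦ 1  ≥
A = 1, B = 2/3 ↦ 1  ≥
A = 1, B = 1 ↦ 1  ≥
So 14 of the 16 assignments meet the threshold.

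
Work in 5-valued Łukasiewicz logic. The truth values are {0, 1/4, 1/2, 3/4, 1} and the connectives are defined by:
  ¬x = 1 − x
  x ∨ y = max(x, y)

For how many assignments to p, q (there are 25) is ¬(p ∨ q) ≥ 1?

1

value 1: 1 assignment (counts)
value 3/4: 3 assignments
value 1/2: 5 assignments
value 1/4: 7 assignments
value 0: 9 assignments
So 1 of the 25 assignments meets the threshold.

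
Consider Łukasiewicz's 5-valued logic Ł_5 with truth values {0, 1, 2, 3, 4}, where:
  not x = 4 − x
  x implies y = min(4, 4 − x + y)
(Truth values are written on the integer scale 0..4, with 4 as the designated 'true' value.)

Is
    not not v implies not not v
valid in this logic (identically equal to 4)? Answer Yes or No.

Yes

v = 0 ↦ 4
v = 1 ↦ 4
v = 2 ↦ 4
v = 3 ↦ 4
v = 4 ↦ 4
Every assignment gives a value ≥ 4.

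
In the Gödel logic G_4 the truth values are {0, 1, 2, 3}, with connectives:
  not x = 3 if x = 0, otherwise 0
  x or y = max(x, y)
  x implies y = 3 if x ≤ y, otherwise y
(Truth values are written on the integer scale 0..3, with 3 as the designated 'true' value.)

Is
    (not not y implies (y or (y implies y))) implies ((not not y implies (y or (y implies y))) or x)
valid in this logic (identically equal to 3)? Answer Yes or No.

Yes

x = 0, y = 0 ↦ 3
x = 0, y = 1 ↦ 3
x = 0, y = 2 ↦ 3
x = 0, y = 3 ↦ 3
x = 1, y = 0 ↦ 3
x = 1, y = 1 ↦ 3
x = 1, y = 2 ↦ 3
x = 1, y = 3 ↦ 3
x = 2, y = 0 ↦ 3
x = 2, y = 1 ↦ 3
x = 2, y = 2 ↦ 3
x = 2, y = 3 ↦ 3
x = 3, y = 0 ↦ 3
x = 3, y = 1 ↦ 3
x = 3, y = 2 ↦ 3
x = 3, y = 3 ↦ 3
Every assignment gives a value ≥ 3.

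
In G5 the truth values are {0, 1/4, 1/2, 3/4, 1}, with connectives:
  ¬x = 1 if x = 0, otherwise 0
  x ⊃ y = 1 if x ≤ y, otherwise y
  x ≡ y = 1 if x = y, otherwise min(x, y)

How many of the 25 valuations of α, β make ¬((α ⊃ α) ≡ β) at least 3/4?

5

value 1: 5 assignments (counts)
value 0: 20 assignments
So 5 of the 25 assignments meet the threshold.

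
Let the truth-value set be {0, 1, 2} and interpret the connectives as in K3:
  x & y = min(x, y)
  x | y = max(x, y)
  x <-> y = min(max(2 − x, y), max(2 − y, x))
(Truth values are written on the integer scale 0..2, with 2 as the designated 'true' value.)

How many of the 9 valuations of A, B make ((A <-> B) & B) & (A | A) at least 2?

A = 0, B = 0 ↦ 0  <
A = 0, B = 1 ↦ 0  <
A = 0, B = 2 ↦ 0  <
A = 1, B = 0 ↦ 0  <
A = 1, B = 1 ↦ 1  <
A = 1, B = 2 ↦ 1  <
A = 2, B = 0 ↦ 0  <
A = 2, B = 1 ↦ 1  <
A = 2, B = 2 ↦ 2  ≥
So 1 of the 9 assignments meets the threshold.

1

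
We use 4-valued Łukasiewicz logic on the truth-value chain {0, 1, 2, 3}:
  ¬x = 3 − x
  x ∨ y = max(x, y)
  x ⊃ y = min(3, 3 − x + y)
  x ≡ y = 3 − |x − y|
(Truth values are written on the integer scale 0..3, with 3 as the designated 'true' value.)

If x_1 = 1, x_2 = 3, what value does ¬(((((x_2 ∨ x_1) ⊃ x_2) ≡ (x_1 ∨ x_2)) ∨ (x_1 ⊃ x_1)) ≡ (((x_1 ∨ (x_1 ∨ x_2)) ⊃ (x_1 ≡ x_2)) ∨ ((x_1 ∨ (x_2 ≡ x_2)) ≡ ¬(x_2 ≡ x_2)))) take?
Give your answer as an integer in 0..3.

2

x_2 ∨ x_1 = 3 ∨ 1 = 3
(x_2 ∨ x_1) ⊃ x_2 = 3 ⊃ 3 = 3
x_1 ∨ x_2 = 1 ∨ 3 = 3
((x_2 ∨ x_1) ⊃ x_2) ≡ (x_1 ∨ x_2) = 3 ≡ 3 = 3
x_1 ⊃ x_1 = 1 ⊃ 1 = 3
(((x_2 ∨ x_1) ⊃ x_2) ≡ (x_1 ∨ x_2)) ∨ (x_1 ⊃ x_1) = 3 ∨ 3 = 3
x_1 ∨ x_2 = 1 ∨ 3 = 3
x_1 ∨ (x_1 ∨ x_2) = 1 ∨ 3 = 3
x_1 ≡ x_2 = 1 ≡ 3 = 1
(x_1 ∨ (x_1 ∨ x_2)) ⊃ (x_1 ≡ x_2) = 3 ⊃ 1 = 1
x_2 ≡ x_2 = 3 ≡ 3 = 3
x_1 ∨ (x_2 ≡ x_2) = 1 ∨ 3 = 3
x_2 ≡ x_2 = 3 ≡ 3 = 3
¬(x_2 ≡ x_2) = ¬3 = 0
(x_1 ∨ (x_2 ≡ x_2)) ≡ ¬(x_2 ≡ x_2) = 3 ≡ 0 = 0
((x_1 ∨ (x_1 ∨ x_2)) ⊃ (x_1 ≡ x_2)) ∨ ((x_1 ∨ (x_2 ≡ x_2)) ≡ ¬(x_2 ≡ x_2)) = 1 ∨ 0 = 1
((((x_2 ∨ x_1) ⊃ x_2) ≡ (x_1 ∨ x_2)) ∨ (x_1 ⊃ x_1)) ≡ (((x_1 ∨ (x_1 ∨ x_2)) ⊃ (x_1 ≡ x_2)) ∨ ((x_1 ∨ (x_2 ≡ x_2)) ≡ ¬(x_2 ≡ x_2))) = 3 ≡ 1 = 1
¬(((((x_2 ∨ x_1) ⊃ x_2) ≡ (x_1 ∨ x_2)) ∨ (x_1 ⊃ x_1)) ≡ (((x_1 ∨ (x_1 ∨ x_2)) ⊃ (x_1 ≡ x_2)) ∨ ((x_1 ∨ (x_2 ≡ x_2)) ≡ ¬(x_2 ≡ x_2)))) = ¬1 = 2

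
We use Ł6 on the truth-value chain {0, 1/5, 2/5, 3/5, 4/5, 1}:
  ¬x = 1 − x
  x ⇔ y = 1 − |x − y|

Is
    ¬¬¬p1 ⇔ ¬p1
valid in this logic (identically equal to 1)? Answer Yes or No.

p1 = 0 ↦ 1
p1 = 1/5 ↦ 1
p1 = 2/5 ↦ 1
p1 = 3/5 ↦ 1
p1 = 4/5 ↦ 1
p1 = 1 ↦ 1
Every assignment gives a value ≥ 1.

Yes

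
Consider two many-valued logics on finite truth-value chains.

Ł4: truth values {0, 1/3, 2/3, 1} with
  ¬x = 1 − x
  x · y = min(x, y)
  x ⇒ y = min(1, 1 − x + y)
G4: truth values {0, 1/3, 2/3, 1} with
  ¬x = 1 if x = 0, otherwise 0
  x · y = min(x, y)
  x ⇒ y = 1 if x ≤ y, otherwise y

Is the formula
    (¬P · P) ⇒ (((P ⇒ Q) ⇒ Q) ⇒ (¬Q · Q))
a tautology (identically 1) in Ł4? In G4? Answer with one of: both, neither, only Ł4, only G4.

In Ł4: at P = 1/3, Q = 1 the value is 2/3 — not a tautology.
In G4: every assignment gives 1 — tautology.

only G4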